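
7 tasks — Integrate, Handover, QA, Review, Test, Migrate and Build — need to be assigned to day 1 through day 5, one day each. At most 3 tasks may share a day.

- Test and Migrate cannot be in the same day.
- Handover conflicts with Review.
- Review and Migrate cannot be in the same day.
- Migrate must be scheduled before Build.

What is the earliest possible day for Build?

day 2

Precedence pushes Build to at least day 2.
Build at day 2 is achievable: Handover -> day 1; Build -> day 2; QA -> day 2; Integrate -> day 1; Test -> day 3; Review -> day 2; Migrate -> day 1.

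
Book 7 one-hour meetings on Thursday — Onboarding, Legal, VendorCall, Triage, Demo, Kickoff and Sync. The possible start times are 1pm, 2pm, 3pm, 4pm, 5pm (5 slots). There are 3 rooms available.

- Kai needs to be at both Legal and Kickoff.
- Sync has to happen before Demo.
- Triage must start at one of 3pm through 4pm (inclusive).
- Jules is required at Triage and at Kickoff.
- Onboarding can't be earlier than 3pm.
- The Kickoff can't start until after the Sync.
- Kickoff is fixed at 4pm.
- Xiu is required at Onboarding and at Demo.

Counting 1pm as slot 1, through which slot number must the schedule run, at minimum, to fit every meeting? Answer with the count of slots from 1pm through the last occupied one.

4

The precedence chain requires at least 2 distinct slots.
With at most 3 per slot and 7 meetings, at least 3 slots are needed.
Kickoff can't be placed before 4pm — that is slot 4 counting from 1pm — so the schedule must run through at least 4 slots.
4 works (last occupied slot: 4pm): for example Legal -> 1pm, Kickoff -> 4pm, VendorCall -> 1pm, Demo -> 2pm, Onboarding -> 3pm, Triage -> 3pm, Sync -> 1pm.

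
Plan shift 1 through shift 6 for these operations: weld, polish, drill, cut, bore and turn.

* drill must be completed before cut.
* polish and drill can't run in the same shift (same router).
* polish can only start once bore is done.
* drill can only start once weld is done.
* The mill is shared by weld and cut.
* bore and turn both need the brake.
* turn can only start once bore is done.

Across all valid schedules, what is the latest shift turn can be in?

Precedence pushes turn to at least shift 2.
turn at shift 6 is achievable: polish=shift 3, turn=shift 6, bore=shift 1, cut=shift 3, drill=shift 2, weld=shift 1.

shift 6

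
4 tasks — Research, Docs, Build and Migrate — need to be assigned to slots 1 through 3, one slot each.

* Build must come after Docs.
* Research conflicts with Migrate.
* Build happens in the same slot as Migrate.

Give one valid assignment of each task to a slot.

Build in 2, Research in 1, Docs in 1, Migrate in 2

Checking: Docs(1) before Build(2); Research(1) != Migrate(2); Build = Migrate = 2.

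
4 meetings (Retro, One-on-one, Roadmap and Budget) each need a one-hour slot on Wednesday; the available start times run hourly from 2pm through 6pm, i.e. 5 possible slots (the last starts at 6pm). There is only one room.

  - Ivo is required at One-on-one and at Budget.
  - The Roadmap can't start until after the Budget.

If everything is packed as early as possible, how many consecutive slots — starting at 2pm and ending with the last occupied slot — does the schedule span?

The precedence chain requires at least 2 distinct slots.
With at most 1 per slot and 4 meetings, at least 4 slots are needed.
4 works (last occupied slot: 5pm): for example One-on-one in 5pm; Budget in 2pm; Retro in 4pm; Roadmap in 3pm.

4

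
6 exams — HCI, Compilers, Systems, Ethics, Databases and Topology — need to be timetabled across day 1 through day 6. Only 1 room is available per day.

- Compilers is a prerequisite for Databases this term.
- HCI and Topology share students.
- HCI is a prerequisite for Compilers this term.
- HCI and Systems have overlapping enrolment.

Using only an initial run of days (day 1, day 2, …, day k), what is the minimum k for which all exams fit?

6 days

The precedence chain requires at least 3 distinct days.
With at most 1 per day and 6 exams, at least 6 days are needed.
6 works (last occupied day: day 6): for example Databases in day 3, HCI in day 1, Topology in day 6, Compilers in day 2, Ethics in day 5, Systems in day 4.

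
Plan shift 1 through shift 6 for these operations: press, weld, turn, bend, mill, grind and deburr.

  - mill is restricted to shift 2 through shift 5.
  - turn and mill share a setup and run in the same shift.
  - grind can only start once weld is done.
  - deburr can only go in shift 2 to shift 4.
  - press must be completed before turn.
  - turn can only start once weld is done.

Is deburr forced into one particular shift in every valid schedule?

No

deburr can be shift 2 (e.g. bend -> shift 1; deburr -> shift 2; press -> shift 1; grind -> shift 2; turn -> shift 2; weld -> shift 1; mill -> shift 2) or shift 3 (e.g. weld in shift 1; turn in shift 2; press in shift 1; bend in shift 1; deburr in shift 3; mill in shift 2; grind in shift 2).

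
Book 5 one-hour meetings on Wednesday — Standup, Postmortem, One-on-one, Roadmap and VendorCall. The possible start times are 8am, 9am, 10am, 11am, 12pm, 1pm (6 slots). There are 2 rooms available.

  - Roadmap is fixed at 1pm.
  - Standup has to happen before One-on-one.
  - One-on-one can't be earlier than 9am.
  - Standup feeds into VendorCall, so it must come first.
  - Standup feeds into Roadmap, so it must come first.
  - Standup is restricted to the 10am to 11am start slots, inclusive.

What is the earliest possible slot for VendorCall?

11am

Precedence pushes VendorCall to at least 11am.
VendorCall at 11am is achievable: Postmortem in 8am, Standup in 10am, One-on-one in 11am, Roadmap in 1pm, VendorCall in 11am.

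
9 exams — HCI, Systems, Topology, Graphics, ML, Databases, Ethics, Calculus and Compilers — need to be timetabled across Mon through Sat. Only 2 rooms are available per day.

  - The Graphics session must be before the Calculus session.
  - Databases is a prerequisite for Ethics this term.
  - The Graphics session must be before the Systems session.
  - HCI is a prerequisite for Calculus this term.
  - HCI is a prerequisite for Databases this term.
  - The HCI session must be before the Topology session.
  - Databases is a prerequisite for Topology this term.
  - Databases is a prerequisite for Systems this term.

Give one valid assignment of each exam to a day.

Compilers=Fri, Topology=Wed, Systems=Wed, Calculus=Tue, HCI=Mon, Databases=Tue, ML=Thu, Graphics=Mon, Ethics=Thu

Checking: Databases(Tue) before Ethics(Thu); Databases(Tue) before Topology(Wed); HCI(Mon) before Databases(Tue); Graphics(Mon) before Systems(Wed); HCI(Mon) before Topology(Wed); Graphics(Mon) before Calculus(Tue); HCI(Mon) before Calculus(Tue); Databases(Tue) before Systems(Wed); max 2 per day (cap 2).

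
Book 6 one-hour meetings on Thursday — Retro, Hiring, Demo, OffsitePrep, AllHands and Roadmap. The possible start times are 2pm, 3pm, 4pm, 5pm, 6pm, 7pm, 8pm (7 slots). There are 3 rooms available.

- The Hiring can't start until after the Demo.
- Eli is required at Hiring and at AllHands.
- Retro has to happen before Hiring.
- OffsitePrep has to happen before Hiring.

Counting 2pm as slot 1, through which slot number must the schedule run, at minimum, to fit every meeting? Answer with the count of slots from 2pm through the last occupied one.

3 slots

The precedence chain requires at least 2 distinct slots.
With at most 3 per slot and 6 meetings, at least 2 slots are needed.
Could 2 slots be enough, i.e. nothing placed later than 3pm? No: Hiring must come after Retro (at 2pm or later) → {3pm}; Retro must come before Hiring (at 3pm or earlier) → {2pm}; OffsitePrep must come before Hiring (at 3pm or earlier) → {2pm}; Demo must come before Hiring (at 3pm or earlier) → {2pm}; AllHands can't share with Hiring (3pm) → {2pm}; that puts Retro, Demo, OffsitePrep and AllHands all in 2pm — more than 3 per slot.
So 2 slots is not enough.
3 works (last occupied slot: 4pm): for example Demo=2pm; Roadmap=3pm; Retro=2pm; OffsitePrep=2pm; AllHands=4pm; Hiring=3pm.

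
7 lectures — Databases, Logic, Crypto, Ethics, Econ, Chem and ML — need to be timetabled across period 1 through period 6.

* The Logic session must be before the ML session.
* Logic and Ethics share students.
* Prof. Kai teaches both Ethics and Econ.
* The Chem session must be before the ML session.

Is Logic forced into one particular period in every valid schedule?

No

Logic can be period 1 (e.g. Econ -> period 1; ML -> period 2; Chem -> period 1; Databases -> period 1; Ethics -> period 2; Crypto -> period 1; Logic -> period 1) or period 2 (e.g. Logic=period 2; Chem=period 1; Ethics=period 1; ML=period 3; Crypto=period 1; Econ=period 2; Databases=period 1).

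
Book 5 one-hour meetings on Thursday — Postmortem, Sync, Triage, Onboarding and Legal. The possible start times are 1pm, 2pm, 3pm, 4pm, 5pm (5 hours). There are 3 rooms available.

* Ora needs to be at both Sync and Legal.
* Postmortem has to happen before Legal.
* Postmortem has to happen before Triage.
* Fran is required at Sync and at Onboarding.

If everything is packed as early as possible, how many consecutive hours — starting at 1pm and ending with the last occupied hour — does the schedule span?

The precedence chain requires at least 2 distinct hours.
With at most 3 per hour and 5 meetings, at least 2 hours are needed.
2 works (last occupied hour: 2pm): for example Postmortem=1pm; Sync=1pm; Legal=2pm; Onboarding=2pm; Triage=2pm.

2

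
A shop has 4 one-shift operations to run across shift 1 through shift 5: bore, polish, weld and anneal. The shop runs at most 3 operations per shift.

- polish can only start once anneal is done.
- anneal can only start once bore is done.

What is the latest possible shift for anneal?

Precedence pushes anneal to at least shift 2; downstream work caps anneal at shift 4.
anneal at shift 4 is achievable: weld in shift 1; bore in shift 1; anneal in shift 4; polish in shift 5.

shift 4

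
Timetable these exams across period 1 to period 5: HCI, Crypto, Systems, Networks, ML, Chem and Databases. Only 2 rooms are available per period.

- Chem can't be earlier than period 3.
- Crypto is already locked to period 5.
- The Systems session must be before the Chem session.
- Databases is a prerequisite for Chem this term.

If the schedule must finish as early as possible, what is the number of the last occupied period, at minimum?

5

The precedence chain requires at least 2 distinct periods.
With at most 2 per period and 7 exams, at least 4 periods are needed.
Crypto can't be placed before period 5, so the schedule must run through at least period 5.
5 works (last occupied period: period 5): for example Networks in period 2, Systems in period 1, Crypto in period 5, HCI in period 2, Chem in period 3, Databases in period 1, ML in period 3.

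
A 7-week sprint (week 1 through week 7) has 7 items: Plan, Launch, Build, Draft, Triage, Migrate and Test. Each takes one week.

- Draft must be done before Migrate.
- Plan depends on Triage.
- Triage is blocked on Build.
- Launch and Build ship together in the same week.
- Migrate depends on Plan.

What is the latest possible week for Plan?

Precedence pushes Plan to at least week 3; downstream work caps Plan at week 6.
Plan at week 6 is achievable: Test=week 1, Plan=week 6, Migrate=week 7, Launch=week 1, Draft=week 1, Triage=week 2, Build=week 1.

week 6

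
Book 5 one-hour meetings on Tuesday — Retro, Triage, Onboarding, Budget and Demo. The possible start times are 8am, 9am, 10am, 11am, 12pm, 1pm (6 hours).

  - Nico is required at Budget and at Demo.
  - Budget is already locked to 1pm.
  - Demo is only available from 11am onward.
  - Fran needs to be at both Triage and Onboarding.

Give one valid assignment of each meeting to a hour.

Retro=8am, Triage=8am, Budget=1pm, Demo=11am, Onboarding=9am

Checking: Budget(1pm) != Demo(11am); Triage(8am) != Onboarding(9am); Demo=11am in [11am,1pm]; Budget=1pm in [1pm,1pm].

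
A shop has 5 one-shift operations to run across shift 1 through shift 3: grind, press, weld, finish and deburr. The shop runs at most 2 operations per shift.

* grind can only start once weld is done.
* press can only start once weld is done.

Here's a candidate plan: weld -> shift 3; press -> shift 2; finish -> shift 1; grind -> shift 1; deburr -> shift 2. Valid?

No. grind can only start once weld is done is not satisfied.

The shop runs at most 2 operations per shift — holds.
grind can only start once weld is done — violated.
press can only start once weld is done — violated.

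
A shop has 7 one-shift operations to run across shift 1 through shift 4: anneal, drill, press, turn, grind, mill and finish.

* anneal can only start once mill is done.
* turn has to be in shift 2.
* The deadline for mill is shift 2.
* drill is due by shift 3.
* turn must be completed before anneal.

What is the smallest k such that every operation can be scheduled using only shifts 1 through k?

3

The precedence chain requires at least 2 distinct shifts.
Propagating the time windows through the other constraints, anneal can't land before shift 3, so the schedule must run through at least shift 3.
3 works (last occupied shift: shift 3): for example mill=shift 1; anneal=shift 3; drill=shift 1; press=shift 1; grind=shift 1; finish=shift 1; turn=shift 2.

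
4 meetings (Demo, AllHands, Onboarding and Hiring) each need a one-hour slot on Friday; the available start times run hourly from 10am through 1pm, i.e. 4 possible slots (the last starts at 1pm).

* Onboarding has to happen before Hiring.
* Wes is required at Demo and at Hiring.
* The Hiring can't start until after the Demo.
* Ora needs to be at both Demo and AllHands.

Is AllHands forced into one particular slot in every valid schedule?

AllHands can be 10am (e.g. Onboarding -> 10am; AllHands -> 10am; Hiring -> 12pm; Demo -> 11am) or 11am (e.g. AllHands in 11am, Demo in 10am, Onboarding in 10am, Hiring in 11am).

No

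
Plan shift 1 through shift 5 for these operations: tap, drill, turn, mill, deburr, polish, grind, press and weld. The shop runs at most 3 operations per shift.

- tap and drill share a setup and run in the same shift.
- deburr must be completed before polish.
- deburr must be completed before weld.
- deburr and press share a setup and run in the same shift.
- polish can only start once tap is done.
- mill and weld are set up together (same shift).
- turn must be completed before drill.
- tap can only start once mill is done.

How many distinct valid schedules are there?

55

Splitting on tap: it can be shift 3 (16), shift 4 (39). Listing each branch's schedules as (drill, turn, mill, deburr, polish, grind, press, weld) by shift number:
tap=shift 3: (3,1,2,1,4,2,1,2) (3,1,2,1,4,3,1,2) (3,1,2,1,4,4,1,2) (3,1,2,1,4,5,1,2) (3,1,2,1,5,2,1,2) (3,1,2,1,5,3,1,2) (3,1,2,1,5,4,1,2) (3,1,2,1,5,5,1,2) (3,2,2,1,4,1,1,2) (3,2,2,1,4,3,1,2) (3,2,2,1,4,4,1,2) (3,2,2,1,4,5,1,2) (3,2,2,1,5,1,1,2) (3,2,2,1,5,3,1,2) (3,2,2,1,5,4,1,2) (3,2,2,1,5,5,1,2) — 16.
tap=shift 4: (4,1,2,1,5,2,1,2) (4,1,2,1,5,3,1,2) (4,1,2,1,5,4,1,2) (4,1,2,1,5,5,1,2) (4,1,3,1,5,2,1,3) (4,1,3,1,5,3,1,3) (4,1,3,1,5,4,1,3) (4,1,3,1,5,5,1,3) (4,1,3,2,5,1,2,3) (4,1,3,2,5,2,2,3) (4,1,3,2,5,3,2,3) (4,1,3,2,5,4,2,3) (4,1,3,2,5,5,2,3) (4,2,2,1,5,1,1,2) (4,2,2,1,5,3,1,2) (4,2,2,1,5,4,1,2) (4,2,2,1,5,5,1,2) (4,2,3,1,5,1,1,3) (4,2,3,1,5,2,1,3) (4,2,3,1,5,3,1,3) (4,2,3,1,5,4,1,3) (4,2,3,1,5,5,1,3) (4,2,3,2,5,1,2,3) (4,2,3,2,5,3,2,3) (4,2,3,2,5,4,2,3) (4,2,3,2,5,5,2,3) (4,3,2,1,5,1,1,2) (4,3,2,1,5,2,1,2) (4,3,2,1,5,3,1,2) (4,3,2,1,5,4,1,2) (4,3,2,1,5,5,1,2) (4,3,3,1,5,1,1,3) (4,3,3,1,5,2,1,3) (4,3,3,1,5,4,1,3) (4,3,3,1,5,5,1,3) (4,3,3,2,5,1,2,3) (4,3,3,2,5,2,2,3) (4,3,3,2,5,4,2,3) (4,3,3,2,5,5,2,3) — 39.
Summing: 16 + 39 = 55.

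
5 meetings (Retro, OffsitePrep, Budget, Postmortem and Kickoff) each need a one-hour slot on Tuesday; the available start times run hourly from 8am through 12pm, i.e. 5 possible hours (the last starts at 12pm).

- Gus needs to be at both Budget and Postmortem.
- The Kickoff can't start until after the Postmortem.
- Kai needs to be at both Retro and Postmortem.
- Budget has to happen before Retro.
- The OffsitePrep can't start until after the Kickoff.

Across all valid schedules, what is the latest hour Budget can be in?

Downstream work caps Budget at 11am.
Budget at 11am is achievable: Postmortem in 8am; OffsitePrep in 10am; Budget in 11am; Retro in 12pm; Kickoff in 9am.

11am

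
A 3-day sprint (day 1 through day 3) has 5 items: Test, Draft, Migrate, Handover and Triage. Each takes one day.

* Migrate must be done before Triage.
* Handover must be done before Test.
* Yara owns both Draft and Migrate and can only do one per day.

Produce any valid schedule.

Draft=day 2; Handover=day 1; Triage=day 2; Test=day 2; Migrate=day 1

Checking: Handover(day 1) before Test(day 2); Migrate(day 1) before Triage(day 2); Draft(day 2) != Migrate(day 1).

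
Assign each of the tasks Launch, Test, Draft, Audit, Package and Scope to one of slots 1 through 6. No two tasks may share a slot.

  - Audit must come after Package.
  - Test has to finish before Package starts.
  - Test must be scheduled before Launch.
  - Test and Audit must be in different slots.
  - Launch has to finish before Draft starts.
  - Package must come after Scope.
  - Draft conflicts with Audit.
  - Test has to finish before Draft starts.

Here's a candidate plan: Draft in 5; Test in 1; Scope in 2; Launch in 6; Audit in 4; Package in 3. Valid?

Test must be scheduled before Launch — holds.
Test and Audit must be in different slots — holds.
Test has to finish before Draft starts — holds.
Audit must come after Package — holds.
Test has to finish before Package starts — holds.
Launch has to finish before Draft starts — violated.
No two tasks may share a slot — holds.
Draft conflicts with Audit — holds.
Package must come after Scope — holds.

No. Launch has to finish before Draft starts is not satisfied.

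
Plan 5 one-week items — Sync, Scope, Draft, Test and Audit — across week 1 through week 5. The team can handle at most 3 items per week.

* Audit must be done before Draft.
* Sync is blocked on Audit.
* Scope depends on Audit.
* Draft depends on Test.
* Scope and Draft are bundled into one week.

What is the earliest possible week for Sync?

Precedence pushes Sync to at least week 2.
Sync at week 2 is achievable: Scope -> week 2; Draft -> week 2; Audit -> week 1; Test -> week 1; Sync -> week 2.

week 2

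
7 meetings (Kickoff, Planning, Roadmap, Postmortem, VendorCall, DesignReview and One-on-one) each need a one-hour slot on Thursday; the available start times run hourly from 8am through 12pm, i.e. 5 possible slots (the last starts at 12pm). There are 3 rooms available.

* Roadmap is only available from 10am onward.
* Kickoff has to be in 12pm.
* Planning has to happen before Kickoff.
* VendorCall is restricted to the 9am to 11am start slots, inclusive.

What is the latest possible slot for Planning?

11am

Downstream work caps Planning at 11am.
Planning at 11am is achievable: Roadmap -> 10am, One-on-one -> 8am, Kickoff -> 12pm, Postmortem -> 8am, DesignReview -> 8am, VendorCall -> 9am, Planning -> 11am.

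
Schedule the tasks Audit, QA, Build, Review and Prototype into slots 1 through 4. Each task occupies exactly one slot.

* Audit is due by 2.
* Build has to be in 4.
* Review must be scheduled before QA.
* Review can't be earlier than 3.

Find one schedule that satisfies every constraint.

Build=4, Prototype=1, Audit=1, QA=4, Review=3

Checking: Review(3) before QA(4); Review=3 in [3,4]; Audit=1 in [1,2]; Build=4 in [4,4].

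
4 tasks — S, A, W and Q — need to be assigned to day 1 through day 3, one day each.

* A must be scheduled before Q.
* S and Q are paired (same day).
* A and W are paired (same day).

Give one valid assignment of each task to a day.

A in day 1, Q in day 2, W in day 1, S in day 2

Checking: A(day 1) before Q(day 2); S = Q = day 2; A = W = day 1.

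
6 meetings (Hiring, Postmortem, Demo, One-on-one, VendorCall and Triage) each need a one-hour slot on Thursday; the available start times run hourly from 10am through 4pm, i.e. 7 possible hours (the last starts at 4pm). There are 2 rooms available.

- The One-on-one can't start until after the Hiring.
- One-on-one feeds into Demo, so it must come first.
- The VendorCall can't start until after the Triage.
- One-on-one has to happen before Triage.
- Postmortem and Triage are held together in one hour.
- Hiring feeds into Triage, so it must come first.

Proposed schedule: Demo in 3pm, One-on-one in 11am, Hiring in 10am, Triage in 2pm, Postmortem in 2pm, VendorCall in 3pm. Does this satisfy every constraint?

Yes, all constraints hold

The One-on-one can't start until after the Hiring — holds.
The VendorCall can't start until after the Triage — holds.
One-on-one feeds into Demo, so it must come first — holds.
Hiring feeds into Triage, so it must come first — holds.
Postmortem and Triage are held together in one hour — holds.
One-on-one has to happen before Triage — holds.
There are 2 rooms available — holds.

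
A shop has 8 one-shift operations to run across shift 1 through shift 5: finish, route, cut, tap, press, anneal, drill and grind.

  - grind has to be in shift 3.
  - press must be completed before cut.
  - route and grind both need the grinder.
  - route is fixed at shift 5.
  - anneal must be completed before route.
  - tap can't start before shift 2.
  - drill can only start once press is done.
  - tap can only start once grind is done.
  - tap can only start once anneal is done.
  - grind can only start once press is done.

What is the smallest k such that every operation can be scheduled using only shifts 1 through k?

The precedence chain requires at least 3 distinct shifts.
route can't be placed before shift 5, so the schedule must run through at least shift 5.
5 works (last occupied shift: shift 5): for example drill -> shift 2; cut -> shift 2; press -> shift 1; tap -> shift 4; grind -> shift 3; route -> shift 5; anneal -> shift 1; finish -> shift 1.

5 shifts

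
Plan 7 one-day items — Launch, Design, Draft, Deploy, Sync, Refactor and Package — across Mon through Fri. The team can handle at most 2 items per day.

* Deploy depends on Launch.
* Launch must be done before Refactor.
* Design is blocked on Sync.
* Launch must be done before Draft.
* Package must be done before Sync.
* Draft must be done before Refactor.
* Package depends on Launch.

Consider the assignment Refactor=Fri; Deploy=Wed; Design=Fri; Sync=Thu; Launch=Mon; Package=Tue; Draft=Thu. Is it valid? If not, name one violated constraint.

Valid

Deploy depends on Launch — holds.
The team can handle at most 2 items per day — holds.
Package must be done before Sync — holds.
Launch must be done before Draft — holds.
Launch must be done before Refactor — holds.
Draft must be done before Refactor — holds.
Design is blocked on Sync — holds.
Package depends on Launch — holds.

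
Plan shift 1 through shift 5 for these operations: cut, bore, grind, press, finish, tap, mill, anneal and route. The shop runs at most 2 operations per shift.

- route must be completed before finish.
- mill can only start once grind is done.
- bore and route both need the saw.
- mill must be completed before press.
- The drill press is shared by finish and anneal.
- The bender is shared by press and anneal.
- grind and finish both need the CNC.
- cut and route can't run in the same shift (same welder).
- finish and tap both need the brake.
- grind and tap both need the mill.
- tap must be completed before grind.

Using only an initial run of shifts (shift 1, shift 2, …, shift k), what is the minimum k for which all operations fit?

The precedence chain requires at least 4 distinct shifts.
With at most 2 per shift and 9 operations, at least 5 shifts are needed.
5 works (last occupied shift: shift 5): for example route -> shift 1, cut -> shift 2, bore -> shift 4, press -> shift 4, grind -> shift 2, mill -> shift 3, finish -> shift 3, tap -> shift 1, anneal -> shift 5.

5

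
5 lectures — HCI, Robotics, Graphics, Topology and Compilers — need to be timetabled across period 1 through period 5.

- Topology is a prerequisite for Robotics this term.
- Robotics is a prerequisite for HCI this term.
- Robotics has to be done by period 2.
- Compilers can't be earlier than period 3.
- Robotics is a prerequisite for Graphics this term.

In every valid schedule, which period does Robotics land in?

Precedence pushes Robotics to at least period 2; Robotics's own window allows nothing later than period 2.
So Robotics is pinned to period 2.

period 2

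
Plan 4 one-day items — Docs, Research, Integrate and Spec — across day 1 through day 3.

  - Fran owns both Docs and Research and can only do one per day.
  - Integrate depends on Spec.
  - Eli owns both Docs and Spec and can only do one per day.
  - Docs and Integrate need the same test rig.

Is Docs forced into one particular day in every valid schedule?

Docs can be day 1 (e.g. Research=day 2; Docs=day 1; Spec=day 2; Integrate=day 3) or day 2 (e.g. Integrate -> day 3, Docs -> day 2, Research -> day 1, Spec -> day 1).

No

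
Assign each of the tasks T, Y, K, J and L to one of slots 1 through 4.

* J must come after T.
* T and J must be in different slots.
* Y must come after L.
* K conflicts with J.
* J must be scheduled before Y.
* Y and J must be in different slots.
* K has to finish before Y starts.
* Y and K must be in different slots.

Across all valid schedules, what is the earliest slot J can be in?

2

Precedence pushes J to at least 2; downstream work caps J at 3.
J at 2 is achievable: J -> 2; L -> 1; T -> 1; K -> 1; Y -> 3.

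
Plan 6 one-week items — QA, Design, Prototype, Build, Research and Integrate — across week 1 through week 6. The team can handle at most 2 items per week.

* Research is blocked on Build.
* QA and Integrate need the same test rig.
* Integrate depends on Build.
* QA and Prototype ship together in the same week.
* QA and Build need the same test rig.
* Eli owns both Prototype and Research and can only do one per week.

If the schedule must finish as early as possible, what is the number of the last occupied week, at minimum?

The precedence chain requires at least 2 distinct weeks.
With at most 2 per week and 6 work items, at least 3 weeks are needed.
3 works (last occupied week: week 3): for example Design in week 1; Build in week 1; Integrate in week 2; Research in week 2; Prototype in week 3; QA in week 3.

3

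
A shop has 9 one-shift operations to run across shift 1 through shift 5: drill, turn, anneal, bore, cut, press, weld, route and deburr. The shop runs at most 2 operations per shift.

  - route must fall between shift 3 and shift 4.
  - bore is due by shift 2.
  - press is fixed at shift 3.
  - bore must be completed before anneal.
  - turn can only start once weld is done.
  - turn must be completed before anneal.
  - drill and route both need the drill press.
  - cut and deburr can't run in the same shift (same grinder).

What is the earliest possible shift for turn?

Precedence pushes turn to at least shift 2; downstream work caps turn at shift 4.
turn at shift 2 is achievable: bore in shift 1, anneal in shift 4, press in shift 3, drill in shift 2, weld in shift 1, turn in shift 2, route in shift 3, cut in shift 4, deburr in shift 5.

shift 2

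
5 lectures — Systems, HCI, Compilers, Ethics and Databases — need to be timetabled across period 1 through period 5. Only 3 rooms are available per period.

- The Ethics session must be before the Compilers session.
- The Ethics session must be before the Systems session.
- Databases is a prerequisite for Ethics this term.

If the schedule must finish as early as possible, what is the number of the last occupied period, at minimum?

3

The precedence chain requires at least 3 distinct periods.
With at most 3 per period and 5 lectures, at least 2 periods are needed.
3 works (last occupied period: period 3): for example Databases=period 1, Compilers=period 3, Ethics=period 2, Systems=period 3, HCI=period 1.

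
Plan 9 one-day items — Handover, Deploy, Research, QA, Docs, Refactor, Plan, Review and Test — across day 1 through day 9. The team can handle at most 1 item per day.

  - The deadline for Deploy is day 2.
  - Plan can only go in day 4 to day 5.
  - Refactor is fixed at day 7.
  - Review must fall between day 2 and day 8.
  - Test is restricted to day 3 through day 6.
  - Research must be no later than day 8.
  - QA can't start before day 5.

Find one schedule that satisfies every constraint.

QA -> day 5; Handover -> day 8; Plan -> day 4; Review -> day 2; Docs -> day 9; Research -> day 6; Refactor -> day 7; Deploy -> day 1; Test -> day 3

Checking: Review=day 2 in [day 2,day 8]; QA=day 5 in [day 5,day 9]; Refactor=day 7 in [day 7,day 7]; Research=day 6 in [day 1,day 8]; Plan=day 4 in [day 4,day 5]; Deploy=day 1 in [day 1,day 2]; Test=day 3 in [day 3,day 6]; max 1 per day (cap 1).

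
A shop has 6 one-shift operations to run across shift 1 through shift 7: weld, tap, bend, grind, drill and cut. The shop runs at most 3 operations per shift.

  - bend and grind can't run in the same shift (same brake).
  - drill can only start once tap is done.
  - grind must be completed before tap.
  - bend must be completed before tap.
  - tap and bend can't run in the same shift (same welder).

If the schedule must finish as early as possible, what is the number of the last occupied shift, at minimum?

4

The precedence chain requires at least 3 distinct shifts.
With at most 3 per shift and 6 operations, at least 2 shifts are needed.
Could 3 shifts be enough, i.e. nothing placed later than shift 3? No: drill must come after tap (at shift 1 or later) → {shift 2, shift 3}; tap must come before drill (at shift 3 or earlier) → {shift 1, shift 2}; tap must come after grind (at shift 1 or later) → {shift 2}; grind must come before tap (at shift 2 or earlier) → {shift 1}; bend must come before tap (at shift 2 or earlier) → {shift 1}; grind can't share with bend (shift 1) → nothing is left.
So 3 shifts is not enough.
4 works (last occupied shift: shift 4): for example tap in shift 3, grind in shift 2, drill in shift 4, weld in shift 1, cut in shift 1, bend in shift 1.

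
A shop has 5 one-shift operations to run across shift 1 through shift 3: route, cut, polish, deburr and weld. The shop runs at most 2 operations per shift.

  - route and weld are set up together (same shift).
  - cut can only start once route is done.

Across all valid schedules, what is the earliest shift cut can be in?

Precedence pushes cut to at least shift 2.
cut at shift 2 is achievable: cut -> shift 2; polish -> shift 2; weld -> shift 1; deburr -> shift 3; route -> shift 1.

shift 2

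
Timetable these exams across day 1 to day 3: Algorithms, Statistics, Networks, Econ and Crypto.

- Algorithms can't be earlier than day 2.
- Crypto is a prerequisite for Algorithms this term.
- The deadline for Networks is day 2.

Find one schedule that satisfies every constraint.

Econ=day 1; Crypto=day 1; Statistics=day 1; Networks=day 1; Algorithms=day 2

Checking: Crypto(day 1) before Algorithms(day 2); Algorithms=day 2 in [day 2,day 3]; Networks=day 1 in [day 1,day 2].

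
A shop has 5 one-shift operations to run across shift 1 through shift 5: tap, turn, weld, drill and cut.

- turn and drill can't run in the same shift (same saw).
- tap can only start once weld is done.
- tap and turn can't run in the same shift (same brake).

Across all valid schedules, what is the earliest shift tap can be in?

shift 2

Precedence pushes tap to at least shift 2.
tap at shift 2 is achievable: turn -> shift 1, tap -> shift 2, weld -> shift 1, drill -> shift 2, cut -> shift 1.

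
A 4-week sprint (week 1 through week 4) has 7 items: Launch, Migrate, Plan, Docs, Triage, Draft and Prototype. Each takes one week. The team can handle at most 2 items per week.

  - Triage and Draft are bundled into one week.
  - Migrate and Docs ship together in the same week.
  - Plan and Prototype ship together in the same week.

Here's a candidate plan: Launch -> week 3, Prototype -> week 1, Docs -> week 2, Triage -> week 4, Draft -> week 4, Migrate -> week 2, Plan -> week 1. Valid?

Yes

Triage and Draft are bundled into one week — holds.
Plan and Prototype ship together in the same week — holds.
The team can handle at most 2 items per week — holds.
Migrate and Docs ship together in the same week — holds.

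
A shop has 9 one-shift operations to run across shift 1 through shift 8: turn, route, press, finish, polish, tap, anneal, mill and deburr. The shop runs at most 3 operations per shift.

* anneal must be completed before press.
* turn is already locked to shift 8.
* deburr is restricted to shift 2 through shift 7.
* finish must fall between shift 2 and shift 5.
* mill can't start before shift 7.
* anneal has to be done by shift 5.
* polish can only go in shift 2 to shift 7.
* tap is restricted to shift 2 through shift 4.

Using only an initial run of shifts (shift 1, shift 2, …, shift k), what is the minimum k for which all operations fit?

8

The precedence chain requires at least 2 distinct shifts.
With at most 3 per shift and 9 operations, at least 3 shifts are needed.
turn can't be placed before shift 8, so the schedule must run through at least shift 8.
8 works (last occupied shift: shift 8): for example anneal=shift 1, tap=shift 2, turn=shift 8, finish=shift 2, mill=shift 7, route=shift 1, polish=shift 2, deburr=shift 3, press=shift 3.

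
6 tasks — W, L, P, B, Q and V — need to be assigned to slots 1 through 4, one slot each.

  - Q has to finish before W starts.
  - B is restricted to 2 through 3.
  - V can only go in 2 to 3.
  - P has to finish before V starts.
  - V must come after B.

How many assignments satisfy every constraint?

Splitting on W: it can be 2 (8), 3 (16), 4 (24). Listing each branch's schedules as (L, P, B, Q, V):
W=2: (1,1,2,1,3) (1,2,2,1,3) (2,1,2,1,3) (2,2,2,1,3) (3,1,2,1,3) (3,2,2,1,3) (4,1,2,1,3) (4,2,2,1,3) — 8.
W=3: (1,1,2,1,3) (1,1,2,2,3) (1,2,2,1,3) (1,2,2,2,3) (2,1,2,1,3) (2,1,2,2,3) (2,2,2,1,3) (2,2,2,2,3) (3,1,2,1,3) (3,1,2,2,3) (3,2,2,1,3) (3,2,2,2,3) (4,1,2,1,3) (4,1,2,2,3) (4,2,2,1,3) (4,2,2,2,3) — 16.
W=4: (1,1,2,1,3) (1,1,2,2,3) (1,1,2,3,3) (1,2,2,1,3) (1,2,2,2,3) (1,2,2,3,3) (2,1,2,1,3) (2,1,2,2,3) (2,1,2,3,3) (2,2,2,1,3) (2,2,2,2,3) (2,2,2,3,3) (3,1,2,1,3) (3,1,2,2,3) (3,1,2,3,3) (3,2,2,1,3) (3,2,2,2,3) (3,2,2,3,3) (4,1,2,1,3) (4,1,2,2,3) (4,1,2,3,3) (4,2,2,1,3) (4,2,2,2,3) (4,2,2,3,3) — 24.
Summing: 8 + 16 + 24 = 48.

48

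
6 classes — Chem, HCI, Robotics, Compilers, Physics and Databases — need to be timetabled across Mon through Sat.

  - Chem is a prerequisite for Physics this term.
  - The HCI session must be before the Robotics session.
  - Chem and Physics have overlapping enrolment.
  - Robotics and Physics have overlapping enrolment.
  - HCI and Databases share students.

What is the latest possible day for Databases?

Databases at Sat is achievable: Physics in Wed, Robotics in Tue, Chem in Mon, HCI in Mon, Databases in Sat, Compilers in Mon.

Sat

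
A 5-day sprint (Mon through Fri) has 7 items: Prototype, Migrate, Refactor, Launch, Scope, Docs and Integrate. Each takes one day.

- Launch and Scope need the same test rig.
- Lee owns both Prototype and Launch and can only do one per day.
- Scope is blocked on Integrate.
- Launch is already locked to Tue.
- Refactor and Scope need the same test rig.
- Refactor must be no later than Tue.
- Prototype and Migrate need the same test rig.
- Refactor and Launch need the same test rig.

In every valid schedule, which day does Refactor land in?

Refactor's window is Mon–Tue.
Launch is fixed at Tue, and Refactor can't share a day with Launch.
So Refactor must be Mon.

Mon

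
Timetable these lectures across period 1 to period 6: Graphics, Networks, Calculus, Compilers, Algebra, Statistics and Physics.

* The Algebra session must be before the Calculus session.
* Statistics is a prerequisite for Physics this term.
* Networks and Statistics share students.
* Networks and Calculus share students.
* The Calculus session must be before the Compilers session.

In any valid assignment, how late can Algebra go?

Downstream work caps Algebra at period 4.
Algebra at period 4 is achievable: Statistics -> period 1, Physics -> period 2, Calculus -> period 5, Compilers -> period 6, Networks -> period 2, Algebra -> period 4, Graphics -> period 1.

period 4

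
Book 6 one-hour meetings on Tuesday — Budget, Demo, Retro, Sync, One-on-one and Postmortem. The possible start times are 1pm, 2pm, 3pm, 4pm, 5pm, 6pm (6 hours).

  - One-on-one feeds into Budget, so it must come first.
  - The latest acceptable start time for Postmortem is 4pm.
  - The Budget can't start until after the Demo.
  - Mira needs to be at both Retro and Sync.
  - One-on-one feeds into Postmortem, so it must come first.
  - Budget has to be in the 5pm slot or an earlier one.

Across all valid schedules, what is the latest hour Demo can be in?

4pm

Downstream work caps Demo at 4pm.
Demo at 4pm is achievable: Sync -> 2pm; One-on-one -> 1pm; Postmortem -> 2pm; Retro -> 1pm; Budget -> 5pm; Demo -> 4pm.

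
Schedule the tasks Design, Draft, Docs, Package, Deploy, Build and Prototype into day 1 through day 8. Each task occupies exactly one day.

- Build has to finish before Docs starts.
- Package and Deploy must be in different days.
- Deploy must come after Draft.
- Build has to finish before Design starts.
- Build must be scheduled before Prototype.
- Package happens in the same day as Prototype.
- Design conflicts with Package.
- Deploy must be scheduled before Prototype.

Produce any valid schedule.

Deploy=day 2, Prototype=day 3, Docs=day 2, Design=day 2, Draft=day 1, Build=day 1, Package=day 3

Checking: Build(day 1) before Design(day 2); Deploy(day 2) before Prototype(day 3); Draft(day 1) before Deploy(day 2); Build(day 1) before Prototype(day 3); Build(day 1) before Docs(day 2); Design(day 2) != Package(day 3); Package(day 3) != Deploy(day 2); Package = Prototype = day 3.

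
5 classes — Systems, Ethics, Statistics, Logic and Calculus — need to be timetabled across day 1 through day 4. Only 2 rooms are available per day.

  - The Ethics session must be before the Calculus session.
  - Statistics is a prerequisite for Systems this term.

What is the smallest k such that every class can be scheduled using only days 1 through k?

3

The precedence chain requires at least 2 distinct days.
With at most 2 per day and 5 classes, at least 3 days are needed.
3 works (last occupied day: day 3): for example Logic=day 3, Systems=day 2, Ethics=day 1, Statistics=day 1, Calculus=day 2.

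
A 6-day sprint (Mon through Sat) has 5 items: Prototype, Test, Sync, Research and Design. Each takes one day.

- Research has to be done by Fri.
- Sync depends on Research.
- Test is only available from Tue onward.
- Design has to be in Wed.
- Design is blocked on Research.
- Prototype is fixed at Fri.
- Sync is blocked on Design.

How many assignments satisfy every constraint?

Splitting on Test: it can be Tue (6), Wed (6), Thu (6), Fri (6), Sat (6). Listing each branch's schedules as (Prototype, Sync, Research, Design):
Test=Tue: (Fri,Thu,Mon,Wed) (Fri,Thu,Tue,Wed) (Fri,Fri,Mon,Wed) (Fri,Fri,Tue,Wed) (Fri,Sat,Mon,Wed) (Fri,Sat,Tue,Wed) — 6.
Test=Wed: (Fri,Thu,Mon,Wed) (Fri,Thu,Tue,Wed) (Fri,Fri,Mon,Wed) (Fri,Fri,Tue,Wed) (Fri,Sat,Mon,Wed) (Fri,Sat,Tue,Wed) — 6.
Test=Thu: (Fri,Thu,Mon,Wed) (Fri,Thu,Tue,Wed) (Fri,Fri,Mon,Wed) (Fri,Fri,Tue,Wed) (Fri,Sat,Mon,Wed) (Fri,Sat,Tue,Wed) — 6.
Test=Fri: (Fri,Thu,Mon,Wed) (Fri,Thu,Tue,Wed) (Fri,Fri,Mon,Wed) (Fri,Fri,Tue,Wed) (Fri,Sat,Mon,Wed) (Fri,Sat,Tue,Wed) — 6.
Test=Sat: (Fri,Thu,Mon,Wed) (Fri,Thu,Tue,Wed) (Fri,Fri,Mon,Wed) (Fri,Fri,Tue,Wed) (Fri,Sat,Mon,Wed) (Fri,Sat,Tue,Wed) — 6.
Summing: 6 + 6 + 6 + 6 + 6 = 30.

30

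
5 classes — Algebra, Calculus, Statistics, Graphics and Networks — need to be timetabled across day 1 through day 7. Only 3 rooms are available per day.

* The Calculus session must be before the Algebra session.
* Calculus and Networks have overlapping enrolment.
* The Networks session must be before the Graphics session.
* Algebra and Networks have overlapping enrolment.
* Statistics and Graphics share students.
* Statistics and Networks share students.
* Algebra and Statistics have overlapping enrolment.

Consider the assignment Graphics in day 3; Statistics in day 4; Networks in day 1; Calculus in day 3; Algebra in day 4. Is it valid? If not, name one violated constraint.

No. Algebra and Statistics have overlapping enrolment is not satisfied.

Calculus and Networks have overlapping enrolment — holds.
Algebra and Statistics have overlapping enrolment — violated.
Algebra and Networks have overlapping enrolment — holds.
The Calculus session must be before the Algebra session — holds.
The Networks session must be before the Graphics session — holds.
Only 3 rooms are available per day — holds.
Statistics and Graphics share students — holds.
Statistics and Networks share students — holds.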